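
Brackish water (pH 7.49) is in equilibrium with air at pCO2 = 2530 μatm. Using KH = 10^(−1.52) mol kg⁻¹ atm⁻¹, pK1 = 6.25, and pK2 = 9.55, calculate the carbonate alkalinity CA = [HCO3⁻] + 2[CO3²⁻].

[CO2*] = KH · pCO2 = 10^(−1.52) × 2530×10^-6 = 7.640×10^-5 mol/kg
α₀ = 1/(1 + K1/[H⁺] + K1K2/[H⁺]²) = 1/(1 + 10^+1.24 + 10^-0.82) = 0.05397
DIC = [CO2*]/α₀ = 7.640×10^-5 / 0.05397 = 1.416 mmol/kg
CA = (α₁ + 2α₂)·DIC = (0.9379 + 2×0.008168) × 1.416 = 1.35 mmol/kg

CA = 1.35 mmol/kg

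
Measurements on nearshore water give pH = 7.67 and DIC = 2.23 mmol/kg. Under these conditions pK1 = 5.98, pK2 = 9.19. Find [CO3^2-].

α₂ = 1 / (1 + [H⁺]/K2 + [H⁺]²/(K1K2)) = 1 / (1 + 10^+1.52 + 10^-0.17)
   = 1 / (1 + 33.113 + 0.67608) = 1/34.789 = 0.02874
[CO3²⁻] = α₂ × DIC = 0.02874 × 2.23 = 0.0641 mmol/kg

[CO3²⁻] = 0.0641 mmol/kg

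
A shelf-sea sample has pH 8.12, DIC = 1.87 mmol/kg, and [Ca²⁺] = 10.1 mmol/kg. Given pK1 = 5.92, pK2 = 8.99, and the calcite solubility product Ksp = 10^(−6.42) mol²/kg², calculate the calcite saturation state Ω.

α₂ = 1 / (1 + [H⁺]/K2 + [H⁺]²/(K1K2)) = 1 / (1 + 10^+0.87 + 10^-1.33)
   = 1 / (1 + 7.4131 + 0.046774) = 1/8.4599 = 0.1182
[CO3²⁻] = α₂ × DIC = 0.1182 × 1.87 = 0.2210 mmol/kg
Ksp = 10^(−6.42) = 3.802×10^-7
Ω = [Ca²⁺][CO3²⁻]/Ksp = (10.1×10^-3)(2.210×10^-4) / 3.802×10^-7 = 5.87

Ω = 5.87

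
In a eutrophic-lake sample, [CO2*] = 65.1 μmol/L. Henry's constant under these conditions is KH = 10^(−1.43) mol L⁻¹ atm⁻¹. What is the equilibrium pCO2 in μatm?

pCO2 = 1750 μatm

KH = 10^(−1.43) = 3.715×10^-2 mol L⁻¹ atm⁻¹
pCO2 = [CO2*]/KH = 65.1×10^-6 / 3.715×10^-2 = 1.75×10^-3 atm = 1750 μatm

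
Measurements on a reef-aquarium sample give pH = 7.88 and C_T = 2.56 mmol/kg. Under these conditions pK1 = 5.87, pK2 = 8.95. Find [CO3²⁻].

α₂ = 1 / (1 + [H⁺]/K2 + [H⁺]²/(K1K2)) = 1 / (1 + 10^+1.07 + 10^-0.94)
   = 1 / (1 + 11.749 + 0.11482) = 1/12.864 = 0.07774
[CO3²⁻] = α₂ × DIC = 0.07774 × 2.56 = 0.199 mmol/kg

[CO3²⁻] = 0.199 mmol/kg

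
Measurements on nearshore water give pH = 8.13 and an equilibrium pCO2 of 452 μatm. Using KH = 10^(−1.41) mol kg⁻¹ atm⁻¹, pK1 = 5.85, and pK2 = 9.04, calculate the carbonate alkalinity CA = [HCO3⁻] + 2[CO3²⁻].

CA = 4.18 mmol/kg

[CO2*] = KH · pCO2 = 10^(−1.41) × 452×10^-6 = 1.758×10^-5 mol/kg
α₀ = 1/(1 + K1/[H⁺] + K1K2/[H⁺]²) = 1/(1 + 10^+2.28 + 10^+1.37) = 0.004651
DIC = [CO2*]/α₀ = 1.758×10^-5 / 0.004651 = 3.781 mmol/kg
CA = (α₁ + 2α₂)·DIC = (0.8863 + 2×0.1090) × 3.781 = 4.18 mmol/kg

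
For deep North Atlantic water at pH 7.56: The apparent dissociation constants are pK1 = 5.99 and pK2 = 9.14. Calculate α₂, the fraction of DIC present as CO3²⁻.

α₂ = 0.0250

α₂ = 1 / (1 + [H⁺]/K2 + [H⁺]²/(K1K2)) = 1 / (1 + 10^+1.58 + 10^+0.01)
   = 1 / (1 + 38.019 + 1.0233) = 1/40.042 = 0.02497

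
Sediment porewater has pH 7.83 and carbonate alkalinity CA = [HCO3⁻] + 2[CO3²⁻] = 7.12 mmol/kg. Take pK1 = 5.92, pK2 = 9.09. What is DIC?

CA = [HCO3⁻] + 2[CO3²⁻] = (α₁ + 2α₂)·DIC
At pH 7.83: [H⁺]/K1 = 10^-1.91 = 0.012303, K2/[H⁺] = 10^-1.26 = 0.054954
α₁ = 1/(1 + 0.012303 + 0.054954) = 1/1.0673 = 0.9370; α₂ = α₁·K2/[H⁺] = 0.05149
α₁ + 2α₂ = 1.0400
DIC = CA / (α₁ + 2α₂) = 7.12 / 1.0400 = 6.85 mmol/kg

DIC = 6.85 mmol/kg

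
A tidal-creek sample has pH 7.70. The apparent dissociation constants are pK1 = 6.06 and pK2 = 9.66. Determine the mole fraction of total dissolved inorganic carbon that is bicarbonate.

α₁ = 0.967

α₁ = 1 / (1 + [H⁺]/K1 + K2/[H⁺]) = 1 / (1 + 10^-1.64 + 10^-1.96)
   = 1 / (1 + 0.022909 + 0.010965) = 1/1.0339 = 0.9672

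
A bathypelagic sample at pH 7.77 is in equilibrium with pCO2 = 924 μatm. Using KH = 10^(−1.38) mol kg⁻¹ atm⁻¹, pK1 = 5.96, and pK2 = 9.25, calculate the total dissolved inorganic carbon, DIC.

DIC = 2.61 mmol/kg

[CO2*] = KH · pCO2 = 10^(−1.38) × 924×10^-6 = 3.852×10^-5 mol/kg
α₀ = 1/(1 + K1/[H⁺] + K1K2/[H⁺]²) = 1/(1 + 10^+1.81 + 10^+0.33) = 0.01477
DIC = [CO2*]/α₀ = 3.852×10^-5 / 0.01477 = 2.61 mmol/kg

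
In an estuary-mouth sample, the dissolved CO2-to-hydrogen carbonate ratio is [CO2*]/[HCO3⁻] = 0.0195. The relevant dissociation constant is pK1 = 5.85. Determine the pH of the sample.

From K1 = [H⁺][HCO3⁻]/[CO2*]:  pH = pK1 − log₁₀([CO2*]/[HCO3⁻])
log₁₀(0.0195) = -1.710
pH = 5.85 − (-1.710) = 7.56

pH = 7.56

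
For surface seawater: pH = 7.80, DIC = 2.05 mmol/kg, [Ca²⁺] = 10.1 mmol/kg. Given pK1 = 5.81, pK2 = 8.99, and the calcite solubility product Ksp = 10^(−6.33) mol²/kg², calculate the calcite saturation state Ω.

Ω = 2.66

α₂ = 1 / (1 + [H⁺]/K2 + [H⁺]²/(K1K2)) = 1 / (1 + 10^+1.19 + 10^-0.80)
   = 1 / (1 + 15.488 + 0.15849) = 1/16.647 = 0.06007
[CO3²⁻] = α₂ × DIC = 0.06007 × 2.05 = 0.1231 mmol/kg
Ksp = 10^(−6.33) = 4.677×10^-7
Ω = [Ca²⁺][CO3²⁻]/Ksp = (10.1×10^-3)(1.231×10^-4) / 4.677×10^-7 = 2.66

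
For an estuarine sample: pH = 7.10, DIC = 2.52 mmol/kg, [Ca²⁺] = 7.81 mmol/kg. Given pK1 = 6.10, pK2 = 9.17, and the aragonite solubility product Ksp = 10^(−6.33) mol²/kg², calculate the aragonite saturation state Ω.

Ω = 0.323

α₂ = 1 / (1 + [H⁺]/K2 + [H⁺]²/(K1K2)) = 1 / (1 + 10^+2.07 + 10^+1.07)
   = 1 / (1 + 117.49 + 11.749) = 1/130.24 = 0.007678
[CO3²⁻] = α₂ × DIC = 0.007678 × 2.52 = 0.01935 mmol/kg = 19.35 μmol/kg
Ksp = 10^(−6.33) = 4.677×10^-7
Ω = [Ca²⁺][CO3²⁻]/Ksp = (7.81×10^-3)(1.935×10^-5) / 4.677×10^-7 = 0.323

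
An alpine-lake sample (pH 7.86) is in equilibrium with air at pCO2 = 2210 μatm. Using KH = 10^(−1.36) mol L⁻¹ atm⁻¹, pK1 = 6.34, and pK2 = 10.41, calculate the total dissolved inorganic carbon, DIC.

[CO2*] = KH · pCO2 = 10^(−1.36) × 2210×10^-6 = 9.647×10^-5 mol/L
α₀ = 1/(1 + K1/[H⁺] + K1K2/[H⁺]²) = 1/(1 + 10^+1.52 + 10^-1.03) = 0.02923
DIC = [CO2*]/α₀ = 9.647×10^-5 / 0.02923 = 3.30 mmol/L

DIC = 3.30 mmol/L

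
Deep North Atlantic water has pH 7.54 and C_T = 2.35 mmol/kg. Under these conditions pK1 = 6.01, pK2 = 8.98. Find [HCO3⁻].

[HCO3⁻] = 2.20 mmol/kg

α₁ = 1 / (1 + [H⁺]/K1 + K2/[H⁺]) = 1 / (1 + 10^-1.53 + 10^-1.44)
   = 1 / (1 + 0.029512 + 0.036308) = 1/1.0658 = 0.9382
[HCO3⁻] = α₁ × DIC = 0.9382 × 2.35 = 2.20 mmol/kg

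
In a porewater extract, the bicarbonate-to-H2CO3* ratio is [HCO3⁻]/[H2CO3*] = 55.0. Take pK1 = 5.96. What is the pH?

From K1 = [H⁺][HCO3⁻]/[H2CO3*]:  pH = pK1 + log₁₀([HCO3⁻]/[H2CO3*])
log₁₀(55.0) = +1.740
pH = 5.96 + (+1.740) = 7.70

pH = 7.70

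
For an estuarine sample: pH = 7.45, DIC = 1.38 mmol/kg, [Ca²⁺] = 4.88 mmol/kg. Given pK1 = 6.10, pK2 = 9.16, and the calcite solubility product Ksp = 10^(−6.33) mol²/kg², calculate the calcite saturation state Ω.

Ω = 0.264

α₂ = 1 / (1 + [H⁺]/K2 + [H⁺]²/(K1K2)) = 1 / (1 + 10^+1.71 + 10^+0.36)
   = 1 / (1 + 51.286 + 2.2909) = 1/54.577 = 0.01832
[CO3²⁻] = α₂ × DIC = 0.01832 × 1.38 = 0.02529 mmol/kg
Ksp = 10^(−6.33) = 4.677×10^-7
Ω = [Ca²⁺][CO3²⁻]/Ksp = (4.88×10^-3)(2.529×10^-5) / 4.677×10^-7 = 0.264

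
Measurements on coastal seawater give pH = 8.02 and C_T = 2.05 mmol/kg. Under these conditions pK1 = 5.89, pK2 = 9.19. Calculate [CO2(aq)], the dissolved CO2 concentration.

α₀ = 1 / (1 + K1/[H⁺] + K1K2/[H⁺]²) = 1 / (1 + 10^+2.13 + 10^+0.96)
   = 1 / (1 + 134.90 + 9.1201) = 1/145.02 = 0.006896
[CO2*] = α₀ × DIC = 0.006896 × 2.05 = 0.0141 mmol/kg = 14.1 μmol/kg

[CO2*] = 14.1 μmol/kg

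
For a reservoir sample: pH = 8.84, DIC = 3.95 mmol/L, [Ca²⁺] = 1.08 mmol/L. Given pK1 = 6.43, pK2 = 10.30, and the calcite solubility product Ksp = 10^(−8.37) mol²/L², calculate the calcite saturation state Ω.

α₂ = 1 / (1 + [H⁺]/K2 + [H⁺]²/(K1K2)) = 1 / (1 + 10^+1.46 + 10^-0.95)
   = 1 / (1 + 28.840 + 0.11220) = 1/29.953 = 0.03339
[CO3²⁻] = α₂ × DIC = 0.03339 × 3.95 = 0.1319 mmol/L
Ksp = 10^(−8.37) = 4.266×10^-9
Ω = [Ca²⁺][CO3²⁻]/Ksp = (1.08×10^-3)(1.319×10^-4) / 4.266×10^-9 = 33.4

Ω = 33.4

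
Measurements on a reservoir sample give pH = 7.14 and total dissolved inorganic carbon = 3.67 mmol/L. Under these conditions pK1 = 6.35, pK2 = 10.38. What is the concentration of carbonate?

α₂ = 1 / (1 + [H⁺]/K2 + [H⁺]²/(K1K2)) = 1 / (1 + 10^+3.24 + 10^+2.45)
   = 1 / (1 + 1737.8 + 281.84) = 1/2020.6 = 0.0004949
[CO3²⁻] = α₂ × DIC = 0.0004949 × 3.67 = 0.00182 mmol/L = 1.82 μmol/L

[CO3²⁻] = 1.82 μmol/L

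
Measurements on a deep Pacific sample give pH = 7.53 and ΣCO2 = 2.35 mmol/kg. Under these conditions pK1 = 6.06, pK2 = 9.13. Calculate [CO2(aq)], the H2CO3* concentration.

α₀ = 1 / (1 + K1/[H⁺] + K1K2/[H⁺]²) = 1 / (1 + 10^+1.47 + 10^-0.13)
   = 1 / (1 + 29.512 + 0.74131) = 1/31.253 = 0.03200
[CO2*] = α₀ × DIC = 0.03200 × 2.35 = 0.0752 mmol/kg

[CO2*] = 0.0752 mmol/kg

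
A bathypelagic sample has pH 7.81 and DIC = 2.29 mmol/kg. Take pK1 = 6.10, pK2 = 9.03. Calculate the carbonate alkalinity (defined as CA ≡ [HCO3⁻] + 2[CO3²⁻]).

CA = 2.38 mmol/kg

CA = [HCO3⁻] + 2[CO3²⁻] = (α₁ + 2α₂)·DIC
At pH 7.81: [H⁺]/K1 = 10^-1.71 = 0.019498, K2/[H⁺] = 10^-1.22 = 0.060256
α₁ = 1/(1 + 0.019498 + 0.060256) = 1/1.0798 = 0.9261; α₂ = α₁·K2/[H⁺] = 0.05581
α₁ + 2α₂ = 1.0377
CA = 1.0377 × 2.29 = 2.38 mmol/kg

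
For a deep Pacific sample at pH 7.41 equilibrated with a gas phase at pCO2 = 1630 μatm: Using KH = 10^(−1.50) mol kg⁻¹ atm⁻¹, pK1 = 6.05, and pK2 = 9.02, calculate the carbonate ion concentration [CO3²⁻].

[CO2*] = KH · pCO2 = 10^(−1.50) × 1630×10^-6 = 5.155×10^-5 mol/kg
α₀ = 1/(1 + K1/[H⁺] + K1K2/[H⁺]²) = 1/(1 + 10^+1.36 + 10^-0.25) = 0.04086
DIC = [CO2*]/α₀ = 5.155×10^-5 / 0.04086 = 1.261 mmol/kg
[CO3²⁻] = α₂·DIC; α₂ = 0.02298, so [CO3²⁻] = 0.02298 × 1.261 = 0.0290 mmol/kg

[CO3²⁻] = 0.0290 mmol/kg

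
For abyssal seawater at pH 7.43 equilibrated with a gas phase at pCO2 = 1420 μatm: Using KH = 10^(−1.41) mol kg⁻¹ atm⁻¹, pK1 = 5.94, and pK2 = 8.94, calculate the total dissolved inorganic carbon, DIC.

DIC = 1.82 mmol/kg

[CO2*] = KH · pCO2 = 10^(−1.41) × 1420×10^-6 = 5.524×10^-5 mol/kg
α₀ = 1/(1 + K1/[H⁺] + K1K2/[H⁺]²) = 1/(1 + 10^+1.49 + 10^-0.02) = 0.03043
DIC = [CO2*]/α₀ = 5.524×10^-5 / 0.03043 = 1.82 mmol/kg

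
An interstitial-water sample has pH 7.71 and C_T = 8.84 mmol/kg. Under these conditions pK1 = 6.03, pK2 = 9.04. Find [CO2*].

α₀ = 1 / (1 + K1/[H⁺] + K1K2/[H⁺]²) = 1 / (1 + 10^+1.68 + 10^+0.35)
   = 1 / (1 + 47.863 + 2.2387) = 1/51.102 = 0.01957
[CO2*] = α₀ × DIC = 0.01957 × 8.84 = 0.173 mmol/kg

[CO2*] = 0.173 mmol/kg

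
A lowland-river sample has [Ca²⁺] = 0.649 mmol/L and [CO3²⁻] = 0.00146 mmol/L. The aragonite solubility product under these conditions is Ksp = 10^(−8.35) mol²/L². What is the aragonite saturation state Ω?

Ksp = 10^(−8.35) = 4.467×10^-9
Ω = [Ca²⁺][CO3²⁻]/Ksp = (0.649×10^-3)(0.00146×10^-3) / 4.467×10^-9 = 0.212

Ω = 0.212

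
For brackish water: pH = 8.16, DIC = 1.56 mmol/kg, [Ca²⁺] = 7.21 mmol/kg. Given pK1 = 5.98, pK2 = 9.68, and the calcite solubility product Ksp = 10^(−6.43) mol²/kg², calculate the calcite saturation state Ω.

α₂ = 1 / (1 + [H⁺]/K2 + [H⁺]²/(K1K2)) = 1 / (1 + 10^+1.52 + 10^-0.66)
   = 1 / (1 + 33.113 + 0.21878) = 1/34.332 = 0.02913
[CO3²⁻] = α₂ × DIC = 0.02913 × 1.56 = 0.04544 mmol/kg
Ksp = 10^(−6.43) = 3.715×10^-7
Ω = [Ca²⁺][CO3²⁻]/Ksp = (7.21×10^-3)(4.544×10^-5) / 3.715×10^-7 = 0.882

Ω = 0.882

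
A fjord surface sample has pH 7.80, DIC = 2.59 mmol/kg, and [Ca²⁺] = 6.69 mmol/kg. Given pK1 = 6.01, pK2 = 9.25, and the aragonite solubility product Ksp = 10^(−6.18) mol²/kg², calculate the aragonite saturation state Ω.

α₂ = 1 / (1 + [H⁺]/K2 + [H⁺]²/(K1K2)) = 1 / (1 + 10^+1.45 + 10^-0.34)
   = 1 / (1 + 28.184 + 0.45709) = 1/29.641 = 0.03374
[CO3²⁻] = α₂ × DIC = 0.03374 × 2.59 = 0.08738 mmol/kg
Ksp = 10^(−6.18) = 6.607×10^-7
Ω = [Ca²⁺][CO3²⁻]/Ksp = (6.69×10^-3)(8.738×10^-5) / 6.607×10^-7 = 0.885

Ω = 0.885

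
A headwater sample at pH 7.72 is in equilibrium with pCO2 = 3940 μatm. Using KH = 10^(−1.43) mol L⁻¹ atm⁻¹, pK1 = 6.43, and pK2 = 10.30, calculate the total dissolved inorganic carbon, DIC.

[CO2*] = KH · pCO2 = 10^(−1.43) × 3940×10^-6 = 1.464×10^-4 mol/L
α₀ = 1/(1 + K1/[H⁺] + K1K2/[H⁺]²) = 1/(1 + 10^+1.29 + 10^-1.29) = 0.04866
DIC = [CO2*]/α₀ = 1.464×10^-4 / 0.04866 = 3.01 mmol/L

DIC = 3.01 mmol/L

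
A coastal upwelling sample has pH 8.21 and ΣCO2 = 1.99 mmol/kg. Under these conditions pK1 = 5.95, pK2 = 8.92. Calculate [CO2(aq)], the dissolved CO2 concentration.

α₀ = 1 / (1 + K1/[H⁺] + K1K2/[H⁺]²) = 1 / (1 + 10^+2.26 + 10^+1.55)
   = 1 / (1 + 181.97 + 35.481) = 1/218.45 = 0.004578
[CO2*] = α₀ × DIC = 0.004578 × 1.99 = 0.00911 mmol/kg = 9.11 μmol/kg

[CO2*] = 9.11 μmol/kg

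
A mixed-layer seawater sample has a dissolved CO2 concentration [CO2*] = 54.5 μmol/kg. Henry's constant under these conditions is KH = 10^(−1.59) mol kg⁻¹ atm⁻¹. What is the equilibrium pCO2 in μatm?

KH = 10^(−1.59) = 2.570×10^-2 mol kg⁻¹ atm⁻¹
pCO2 = [CO2*]/KH = 54.5×10^-6 / 2.570×10^-2 = 2.12×10^-3 atm = 2120 μatm

pCO2 = 2120 μatm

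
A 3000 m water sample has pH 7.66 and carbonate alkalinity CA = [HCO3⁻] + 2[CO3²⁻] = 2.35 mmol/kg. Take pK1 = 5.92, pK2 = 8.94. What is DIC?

DIC = 2.28 mmol/kg

CA = [HCO3⁻] + 2[CO3²⁻] = (α₁ + 2α₂)·DIC
At pH 7.66: [H⁺]/K1 = 10^-1.74 = 0.018197, K2/[H⁺] = 10^-1.28 = 0.052481
α₁ = 1/(1 + 0.018197 + 0.052481) = 1/1.0707 = 0.9340; α₂ = α₁·K2/[H⁺] = 0.04902
α₁ + 2α₂ = 1.0320
DIC = CA / (α₁ + 2α₂) = 2.35 / 1.0320 = 2.28 mmol/kg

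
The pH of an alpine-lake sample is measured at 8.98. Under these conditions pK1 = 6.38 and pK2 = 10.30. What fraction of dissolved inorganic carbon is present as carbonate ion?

α₂ = 1 / (1 + [H⁺]/K2 + [H⁺]²/(K1K2)) = 1 / (1 + 10^+1.32 + 10^-1.28)
   = 1 / (1 + 20.893 + 0.052481) = 1/21.945 = 0.04557

α₂ = 0.0456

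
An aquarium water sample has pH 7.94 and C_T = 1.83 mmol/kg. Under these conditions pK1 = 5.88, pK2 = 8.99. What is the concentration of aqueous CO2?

[CO2*] = 14.5 μmol/kg

α₀ = 1 / (1 + K1/[H⁺] + K1K2/[H⁺]²) = 1 / (1 + 10^+2.06 + 10^+1.01)
   = 1 / (1 + 114.82 + 10.233) = 1/126.05 = 0.007933
[CO2*] = α₀ × DIC = 0.007933 × 1.83 = 0.0145 mmol/kg = 14.5 μmol/kg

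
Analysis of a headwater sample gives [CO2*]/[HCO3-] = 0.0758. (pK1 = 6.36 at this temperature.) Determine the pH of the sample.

From K1 = [H⁺][HCO3-]/[CO2*]:  pH = pK1 − log₁₀([CO2*]/[HCO3-])
log₁₀(0.0758) = -1.120
pH = 6.36 − (-1.120) = 7.48

pH = 7.48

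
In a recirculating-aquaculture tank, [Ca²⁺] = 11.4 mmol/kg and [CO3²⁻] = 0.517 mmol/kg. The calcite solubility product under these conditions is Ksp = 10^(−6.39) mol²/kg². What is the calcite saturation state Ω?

Ω = 14.5

Ksp = 10^(−6.39) = 4.074×10^-7
Ω = [Ca²⁺][CO3²⁻]/Ksp = (11.4×10^-3)(0.517×10^-3) / 4.074×10^-7 = 14.5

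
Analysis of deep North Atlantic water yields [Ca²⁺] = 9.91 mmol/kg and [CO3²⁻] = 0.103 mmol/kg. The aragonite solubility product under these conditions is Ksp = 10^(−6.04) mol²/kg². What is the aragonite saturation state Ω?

Ksp = 10^(−6.04) = 9.120×10^-7
Ω = [Ca²⁺][CO3²⁻]/Ksp = (9.91×10^-3)(0.103×10^-3) / 9.120×10^-7 = 1.12

Ω = 1.12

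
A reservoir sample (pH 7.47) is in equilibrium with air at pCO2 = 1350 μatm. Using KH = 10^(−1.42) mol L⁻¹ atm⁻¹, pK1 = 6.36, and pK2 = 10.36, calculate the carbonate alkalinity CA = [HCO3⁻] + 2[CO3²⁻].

CA = 0.663 mmol/L

[CO2*] = KH · pCO2 = 10^(−1.42) × 1350×10^-6 = 5.133×10^-5 mol/L
α₀ = 1/(1 + K1/[H⁺] + K1K2/[H⁺]²) = 1/(1 + 10^+1.11 + 10^-1.78) = 0.07195
DIC = [CO2*]/α₀ = 5.133×10^-5 / 0.07195 = 0.7134 mmol/L
CA = (α₁ + 2α₂)·DIC = (0.9269 + 2×0.001194) × 0.7134 = 0.663 mmol/L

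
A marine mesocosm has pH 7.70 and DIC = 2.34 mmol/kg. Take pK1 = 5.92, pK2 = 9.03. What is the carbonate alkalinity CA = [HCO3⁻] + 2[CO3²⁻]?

CA = 2.41 mmol/kg

CA = [HCO3⁻] + 2[CO3²⁻] = (α₁ + 2α₂)·DIC
At pH 7.70: [H⁺]/K1 = 10^-1.78 = 0.016596, K2/[H⁺] = 10^-1.33 = 0.046774
α₁ = 1/(1 + 0.016596 + 0.046774) = 1/1.0634 = 0.9404; α₂ = α₁·K2/[H⁺] = 0.04399
α₁ + 2α₂ = 1.0284
CA = 1.0284 × 2.34 = 2.41 mmol/kg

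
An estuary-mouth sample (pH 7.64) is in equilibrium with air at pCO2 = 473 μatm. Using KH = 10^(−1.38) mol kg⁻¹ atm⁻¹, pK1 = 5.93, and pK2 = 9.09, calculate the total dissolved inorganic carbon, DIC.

[CO2*] = KH · pCO2 = 10^(−1.38) × 473×10^-6 = 1.972×10^-5 mol/kg
α₀ = 1/(1 + K1/[H⁺] + K1K2/[H⁺]²) = 1/(1 + 10^+1.71 + 10^+0.26) = 0.01848
DIC = [CO2*]/α₀ = 1.972×10^-5 / 0.01848 = 1.07 mmol/kg

DIC = 1.07 mmol/kg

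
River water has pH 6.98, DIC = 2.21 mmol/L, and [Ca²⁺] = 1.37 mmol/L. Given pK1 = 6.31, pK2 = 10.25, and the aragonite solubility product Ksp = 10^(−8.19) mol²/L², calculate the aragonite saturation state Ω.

α₂ = 1 / (1 + [H⁺]/K2 + [H⁺]²/(K1K2)) = 1 / (1 + 10^+3.27 + 10^+2.60)
   = 1 / (1 + 1862.1 + 398.11) = 1/2261.2 = 0.0004422
[CO3²⁻] = α₂ × DIC = 0.0004422 × 2.21 = 0.0009774 mmol/L = 0.9774 μmol/L
Ksp = 10^(−8.19) = 6.457×10^-9
Ω = [Ca²⁺][CO3²⁻]/Ksp = (1.37×10^-3)(9.774×10^-7) / 6.457×10^-9 = 0.207

Ω = 0.207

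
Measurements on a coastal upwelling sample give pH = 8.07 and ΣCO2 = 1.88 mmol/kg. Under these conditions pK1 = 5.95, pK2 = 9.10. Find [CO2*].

[CO2*] = 13.0 μmol/kg

α₀ = 1 / (1 + K1/[H⁺] + K1K2/[H⁺]²) = 1 / (1 + 10^+2.12 + 10^+1.09)
   = 1 / (1 + 131.83 + 12.303) = 1/145.13 = 0.006890
[CO2*] = α₀ × DIC = 0.006890 × 1.88 = 0.0130 mmol/kg = 13.0 μmol/kg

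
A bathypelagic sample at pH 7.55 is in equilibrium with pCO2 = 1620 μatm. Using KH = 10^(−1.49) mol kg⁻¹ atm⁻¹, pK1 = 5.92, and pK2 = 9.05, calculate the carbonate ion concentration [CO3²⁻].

[CO2*] = KH · pCO2 = 10^(−1.49) × 1620×10^-6 = 5.242×10^-5 mol/kg
α₀ = 1/(1 + K1/[H⁺] + K1K2/[H⁺]²) = 1/(1 + 10^+1.63 + 10^+0.13) = 0.02222
DIC = [CO2*]/α₀ = 5.242×10^-5 / 0.02222 = 2.359 mmol/kg
[CO3²⁻] = α₂·DIC; α₂ = 0.02997, so [CO3²⁻] = 0.02997 × 2.359 = 0.0707 mmol/kg

[CO3²⁻] = 0.0707 mmol/kg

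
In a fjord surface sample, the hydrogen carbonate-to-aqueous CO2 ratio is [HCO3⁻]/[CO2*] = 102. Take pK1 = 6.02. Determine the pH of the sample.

From K1 = [H⁺][HCO3⁻]/[CO2*]:  pH = pK1 + log₁₀([HCO3⁻]/[CO2*])
log₁₀(102) = +2.009
pH = 6.02 + (+2.009) = 8.03

pH = 8.03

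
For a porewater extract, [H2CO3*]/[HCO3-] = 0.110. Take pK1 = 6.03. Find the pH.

From K1 = [H⁺][HCO3-]/[H2CO3*]:  pH = pK1 − log₁₀([H2CO3*]/[HCO3-])
log₁₀(0.110) = -0.959
pH = 6.03 − (-0.959) = 6.99

pH = 6.99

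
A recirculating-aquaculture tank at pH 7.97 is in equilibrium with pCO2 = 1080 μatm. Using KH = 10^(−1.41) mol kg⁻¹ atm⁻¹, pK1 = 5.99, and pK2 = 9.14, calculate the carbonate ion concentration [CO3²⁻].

[CO2*] = KH · pCO2 = 10^(−1.41) × 1080×10^-6 = 4.202×10^-5 mol/kg
α₀ = 1/(1 + K1/[H⁺] + K1K2/[H⁺]²) = 1/(1 + 10^+1.98 + 10^+0.81) = 0.009713
DIC = [CO2*]/α₀ = 4.202×10^-5 / 0.009713 = 4.326 mmol/kg
[CO3²⁻] = α₂·DIC; α₂ = 0.06271, so [CO3²⁻] = 0.06271 × 4.326 = 0.271 mmol/kg

[CO3²⁻] = 0.271 mmol/kg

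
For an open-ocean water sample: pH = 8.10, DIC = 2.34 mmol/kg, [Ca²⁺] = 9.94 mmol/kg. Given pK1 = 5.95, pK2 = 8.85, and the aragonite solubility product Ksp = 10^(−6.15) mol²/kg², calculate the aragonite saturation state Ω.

Ω = 4.93

α₂ = 1 / (1 + [H⁺]/K2 + [H⁺]²/(K1K2)) = 1 / (1 + 10^+0.75 + 10^-1.40)
   = 1 / (1 + 5.6234 + 0.039811) = 1/6.6632 = 0.1501
[CO3²⁻] = α₂ × DIC = 0.1501 × 2.34 = 0.3512 mmol/kg
Ksp = 10^(−6.15) = 7.079×10^-7
Ω = [Ca²⁺][CO3²⁻]/Ksp = (9.94×10^-3)(3.512×10^-4) / 7.079×10^-7 = 4.93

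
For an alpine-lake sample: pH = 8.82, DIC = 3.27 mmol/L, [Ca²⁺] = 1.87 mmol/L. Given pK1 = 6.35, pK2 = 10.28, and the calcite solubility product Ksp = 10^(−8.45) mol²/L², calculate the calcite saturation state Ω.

Ω = 57.6

α₂ = 1 / (1 + [H⁺]/K2 + [H⁺]²/(K1K2)) = 1 / (1 + 10^+1.46 + 10^-1.01)
   = 1 / (1 + 28.840 + 0.097724) = 1/29.938 = 0.03340
[CO3²⁻] = α₂ × DIC = 0.03340 × 3.27 = 0.1092 mmol/L
Ksp = 10^(−8.45) = 3.548×10^-9
Ω = [Ca²⁺][CO3²⁻]/Ksp = (1.87×10^-3)(1.092×10^-4) / 3.548×10^-9 = 57.6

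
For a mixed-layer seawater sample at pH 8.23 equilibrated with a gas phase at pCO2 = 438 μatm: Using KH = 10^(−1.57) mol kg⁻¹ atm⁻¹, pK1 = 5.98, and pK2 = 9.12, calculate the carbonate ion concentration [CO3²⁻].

[CO2*] = KH · pCO2 = 10^(−1.57) × 438×10^-6 = 1.179×10^-5 mol/kg
α₀ = 1/(1 + K1/[H⁺] + K1K2/[H⁺]²) = 1/(1 + 10^+2.25 + 10^+1.36) = 0.004957
DIC = [CO2*]/α₀ = 1.179×10^-5 / 0.004957 = 2.378 mmol/kg
[CO3²⁻] = α₂·DIC; α₂ = 0.1136, so [CO3²⁻] = 0.1136 × 2.378 = 0.270 mmol/kg

[CO3²⁻] = 0.270 mmol/kg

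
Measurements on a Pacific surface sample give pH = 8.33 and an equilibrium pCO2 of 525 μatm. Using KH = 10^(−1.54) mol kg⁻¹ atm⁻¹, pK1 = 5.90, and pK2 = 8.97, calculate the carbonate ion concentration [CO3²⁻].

[CO3²⁻] = 0.934 mmol/kg

[CO2*] = KH · pCO2 = 10^(−1.54) × 525×10^-6 = 1.514×10^-5 mol/kg
α₀ = 1/(1 + K1/[H⁺] + K1K2/[H⁺]²) = 1/(1 + 10^+2.43 + 10^+1.79) = 0.003014
DIC = [CO2*]/α₀ = 1.514×10^-5 / 0.003014 = 5.024 mmol/kg
[CO3²⁻] = α₂·DIC; α₂ = 0.1858, so [CO3²⁻] = 0.1858 × 5.024 = 0.934 mmol/kg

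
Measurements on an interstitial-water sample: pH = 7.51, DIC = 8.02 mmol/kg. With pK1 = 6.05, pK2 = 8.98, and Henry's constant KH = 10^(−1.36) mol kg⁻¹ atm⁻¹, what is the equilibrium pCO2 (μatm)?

α₀ = 1 / (1 + K1/[H⁺] + K1K2/[H⁺]²) = 1 / (1 + 10^+1.46 + 10^-0.01)
   = 1 / (1 + 28.840 + 0.97724) = 1/30.818 = 0.03245
[CO2*] = α₀ × DIC = 0.03245 × 8.02 = 0.2602 mmol/kg
pCO2 = [CO2*]/KH = 2.602×10^-4 / 4.365×10^-2 = 5960 μatm

pCO2 = 5960 μatm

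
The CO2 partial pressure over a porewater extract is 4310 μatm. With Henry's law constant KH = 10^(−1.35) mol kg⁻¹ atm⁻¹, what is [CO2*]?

[CO2*] = 193 μmol/kg

KH = 10^(−1.35) = 4.467×10^-2 mol kg⁻¹ atm⁻¹
[CO2*] = KH · pCO2 = 4.467×10^-2 × 4310×10^-6 atm = 1.93×10^-4 mol/kg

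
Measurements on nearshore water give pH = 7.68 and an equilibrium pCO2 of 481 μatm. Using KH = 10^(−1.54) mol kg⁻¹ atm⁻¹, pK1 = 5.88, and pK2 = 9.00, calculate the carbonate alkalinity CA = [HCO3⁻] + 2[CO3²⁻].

[CO2*] = KH · pCO2 = 10^(−1.54) × 481×10^-6 = 1.387×10^-5 mol/kg
α₀ = 1/(1 + K1/[H⁺] + K1K2/[H⁺]²) = 1/(1 + 10^+1.80 + 10^+0.48) = 0.01490
DIC = [CO2*]/α₀ = 1.387×10^-5 / 0.01490 = 0.9310 mmol/kg
CA = (α₁ + 2α₂)·DIC = (0.9401 + 2×0.04500) × 0.9310 = 0.959 mmol/kg

CA = 0.959 mmol/kg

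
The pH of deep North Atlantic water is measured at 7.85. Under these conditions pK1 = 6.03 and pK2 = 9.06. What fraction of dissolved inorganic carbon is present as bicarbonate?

α₁ = 0.929

α₁ = 1 / (1 + [H⁺]/K1 + K2/[H⁺]) = 1 / (1 + 10^-1.82 + 10^-1.21)
   = 1 / (1 + 0.015136 + 0.061660) = 1/1.0768 = 0.9287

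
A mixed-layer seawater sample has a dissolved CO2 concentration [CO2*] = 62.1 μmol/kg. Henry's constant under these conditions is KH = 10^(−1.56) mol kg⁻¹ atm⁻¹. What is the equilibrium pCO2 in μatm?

pCO2 = 2250 μatm

KH = 10^(−1.56) = 2.754×10^-2 mol kg⁻¹ atm⁻¹
pCO2 = [CO2*]/KH = 62.1×10^-6 / 2.754×10^-2 = 2.25×10^-3 atm = 2250 μatm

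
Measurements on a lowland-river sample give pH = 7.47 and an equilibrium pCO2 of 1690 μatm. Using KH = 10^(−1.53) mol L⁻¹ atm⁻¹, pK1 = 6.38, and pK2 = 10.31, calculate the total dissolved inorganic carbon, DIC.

[CO2*] = KH · pCO2 = 10^(−1.53) × 1690×10^-6 = 4.988×10^-5 mol/L
α₀ = 1/(1 + K1/[H⁺] + K1K2/[H⁺]²) = 1/(1 + 10^+1.09 + 10^-1.75) = 0.07507
DIC = [CO2*]/α₀ = 4.988×10^-5 / 0.07507 = 0.664 mmol/L

DIC = 0.664 mmol/L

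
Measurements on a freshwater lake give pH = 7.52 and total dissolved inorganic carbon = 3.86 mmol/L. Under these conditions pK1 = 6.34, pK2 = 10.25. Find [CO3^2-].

α₂ = 1 / (1 + [H⁺]/K2 + [H⁺]²/(K1K2)) = 1 / (1 + 10^+2.73 + 10^+1.55)
   = 1 / (1 + 537.03 + 35.481) = 1/573.51 = 0.001744
[CO3²⁻] = α₂ × DIC = 0.001744 × 3.86 = 0.00673 mmol/L = 6.73 μmol/L

[CO3²⁻] = 6.73 μmol/L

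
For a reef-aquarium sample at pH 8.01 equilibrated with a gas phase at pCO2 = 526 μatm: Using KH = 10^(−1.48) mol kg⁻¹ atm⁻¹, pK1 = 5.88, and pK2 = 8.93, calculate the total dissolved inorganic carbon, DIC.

[CO2*] = KH · pCO2 = 10^(−1.48) × 526×10^-6 = 1.742×10^-5 mol/kg
α₀ = 1/(1 + K1/[H⁺] + K1K2/[H⁺]²) = 1/(1 + 10^+2.13 + 10^+1.21) = 0.006574
DIC = [CO2*]/α₀ = 1.742×10^-5 / 0.006574 = 2.65 mmol/kg

DIC = 2.65 mmol/kg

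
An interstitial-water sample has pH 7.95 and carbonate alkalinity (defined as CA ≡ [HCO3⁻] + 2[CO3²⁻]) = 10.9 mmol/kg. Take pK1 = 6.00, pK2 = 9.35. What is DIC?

CA = [HCO3⁻] + 2[CO3²⁻] = (α₁ + 2α₂)·DIC
At pH 7.95: [H⁺]/K1 = 10^-1.95 = 0.011220, K2/[H⁺] = 10^-1.40 = 0.039811
α₁ = 1/(1 + 0.011220 + 0.039811) = 1/1.0510 = 0.9514; α₂ = α₁·K2/[H⁺] = 0.03788
α₁ + 2α₂ = 1.0272
DIC = CA / (α₁ + 2α₂) = 10.9 / 1.0272 = 10.6 mmol/kg

DIC = 10.6 mmol/kg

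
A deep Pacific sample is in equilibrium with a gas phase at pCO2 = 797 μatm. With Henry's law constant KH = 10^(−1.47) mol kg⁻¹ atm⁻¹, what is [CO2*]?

[CO2*] = 27.0 μmol/kg

KH = 10^(−1.47) = 3.388×10^-2 mol kg⁻¹ atm⁻¹
[CO2*] = KH · pCO2 = 3.388×10^-2 × 797×10^-6 atm = 2.70×10^-5 mol/kg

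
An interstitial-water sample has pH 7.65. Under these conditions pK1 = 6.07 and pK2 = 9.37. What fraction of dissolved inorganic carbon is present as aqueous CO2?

α₀ = 0.0252

α₀ = 1 / (1 + K1/[H⁺] + K1K2/[H⁺]²) = 1 / (1 + 10^+1.58 + 10^-0.14)
   = 1 / (1 + 38.019 + 0.72444) = 1/39.743 = 0.02516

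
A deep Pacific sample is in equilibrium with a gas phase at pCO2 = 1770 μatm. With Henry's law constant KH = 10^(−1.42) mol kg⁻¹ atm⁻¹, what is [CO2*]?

KH = 10^(−1.42) = 3.802×10^-2 mol kg⁻¹ atm⁻¹
[CO2*] = KH · pCO2 = 3.802×10^-2 × 1770×10^-6 atm = 6.73×10^-5 mol/kg

[CO2*] = 67.3 μmol/kg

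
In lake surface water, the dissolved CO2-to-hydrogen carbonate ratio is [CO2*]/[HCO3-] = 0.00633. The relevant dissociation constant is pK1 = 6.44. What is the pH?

From K1 = [H⁺][HCO3-]/[CO2*]:  pH = pK1 − log₁₀([CO2*]/[HCO3-])
log₁₀(0.00633) = -2.199
pH = 6.44 − (-2.199) = 8.64

pH = 8.64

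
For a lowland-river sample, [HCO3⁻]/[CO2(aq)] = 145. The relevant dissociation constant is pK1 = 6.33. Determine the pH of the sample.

pH = 8.49

From K1 = [H⁺][HCO3⁻]/[CO2(aq)]:  pH = pK1 + log₁₀([HCO3⁻]/[CO2(aq)])
log₁₀(145) = +2.161
pH = 6.33 + (+2.161) = 8.49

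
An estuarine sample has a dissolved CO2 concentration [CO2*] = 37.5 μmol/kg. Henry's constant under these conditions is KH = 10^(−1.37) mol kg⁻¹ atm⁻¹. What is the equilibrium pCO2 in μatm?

KH = 10^(−1.37) = 4.266×10^-2 mol kg⁻¹ atm⁻¹
pCO2 = [CO2*]/KH = 37.5×10^-6 / 4.266×10^-2 = 8.79×10^-4 atm = 879 μatm

pCO2 = 879 μatm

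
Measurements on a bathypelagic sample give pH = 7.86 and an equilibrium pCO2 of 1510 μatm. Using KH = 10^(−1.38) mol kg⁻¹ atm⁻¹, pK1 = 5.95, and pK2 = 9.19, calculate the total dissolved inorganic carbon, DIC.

[CO2*] = KH · pCO2 = 10^(−1.38) × 1510×10^-6 = 6.295×10^-5 mol/kg
α₀ = 1/(1 + K1/[H⁺] + K1K2/[H⁺]²) = 1/(1 + 10^+1.91 + 10^+0.58) = 0.01162
DIC = [CO2*]/α₀ = 6.295×10^-5 / 0.01162 = 5.42 mmol/kg

DIC = 5.42 mmol/kg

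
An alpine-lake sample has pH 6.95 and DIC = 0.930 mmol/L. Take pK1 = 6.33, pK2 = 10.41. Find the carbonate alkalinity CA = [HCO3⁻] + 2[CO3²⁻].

CA = 0.750 mmol/L

CA = [HCO3⁻] + 2[CO3²⁻] = (α₁ + 2α₂)·DIC
At pH 6.95: [H⁺]/K1 = 10^-0.62 = 0.23988, K2/[H⁺] = 10^-3.46 = 0.00034674
α₁ = 1/(1 + 0.23988 + 0.00034674) = 1/1.2402 = 0.8063; α₂ = α₁·K2/[H⁺] = 0.0002796
α₁ + 2α₂ = 0.8069
CA = 0.8069 × 0.930 = 0.750 mmol/L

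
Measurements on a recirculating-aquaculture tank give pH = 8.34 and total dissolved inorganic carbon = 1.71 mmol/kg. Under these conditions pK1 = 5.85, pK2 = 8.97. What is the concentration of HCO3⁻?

α₁ = 1 / (1 + [H⁺]/K1 + K2/[H⁺]) = 1 / (1 + 10^-2.49 + 10^-0.63)
   = 1 / (1 + 0.0032359 + 0.23442) = 1/1.2377 = 0.8080
[HCO3⁻] = α₁ × DIC = 0.8080 × 1.71 = 1.38 mmol/kg

[HCO3⁻] = 1.38 mmol/kg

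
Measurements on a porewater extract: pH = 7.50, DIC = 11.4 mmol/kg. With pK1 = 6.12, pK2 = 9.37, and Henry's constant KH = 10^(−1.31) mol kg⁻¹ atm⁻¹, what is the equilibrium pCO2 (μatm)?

α₀ = 1 / (1 + K1/[H⁺] + K1K2/[H⁺]²) = 1 / (1 + 10^+1.38 + 10^-0.49)
   = 1 / (1 + 23.988 + 0.32359) = 1/25.312 = 0.03951
[CO2*] = α₀ × DIC = 0.03951 × 11.4 = 0.4504 mmol/kg
pCO2 = [CO2*]/KH = 4.504×10^-4 / 4.898×10^-2 = 9200 μatm

pCO2 = 9200 μatm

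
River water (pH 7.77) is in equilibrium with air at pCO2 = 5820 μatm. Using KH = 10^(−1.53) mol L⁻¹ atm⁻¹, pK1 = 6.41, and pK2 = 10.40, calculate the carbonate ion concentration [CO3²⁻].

[CO2*] = KH · pCO2 = 10^(−1.53) × 5820×10^-6 = 1.718×10^-4 mol/L
α₀ = 1/(1 + K1/[H⁺] + K1K2/[H⁺]²) = 1/(1 + 10^+1.36 + 10^-1.27) = 0.04173
DIC = [CO2*]/α₀ = 1.718×10^-4 / 0.04173 = 4.116 mmol/L
[CO3²⁻] = α₂·DIC; α₂ = 0.002241, so [CO3²⁻] = 0.002241 × 4.116 = 0.00922 mmol/L = 9.22 μmol/L

[CO3²⁻] = 9.22 μmol/L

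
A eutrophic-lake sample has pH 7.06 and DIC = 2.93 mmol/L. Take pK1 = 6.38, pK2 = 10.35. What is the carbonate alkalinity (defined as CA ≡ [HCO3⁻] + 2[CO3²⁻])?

CA = [HCO3⁻] + 2[CO3²⁻] = (α₁ + 2α₂)·DIC
At pH 7.06: [H⁺]/K1 = 10^-0.68 = 0.20893, K2/[H⁺] = 10^-3.29 = 0.00051286
α₁ = 1/(1 + 0.20893 + 0.00051286) = 1/1.2094 = 0.8268; α₂ = α₁·K2/[H⁺] = 0.0004240
α₁ + 2α₂ = 0.8277
CA = 0.8277 × 2.93 = 2.43 mmol/L

CA = 2.43 mmol/L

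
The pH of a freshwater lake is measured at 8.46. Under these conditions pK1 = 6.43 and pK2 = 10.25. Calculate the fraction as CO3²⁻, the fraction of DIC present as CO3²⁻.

α₂ = 0.0158

α₂ = 1 / (1 + [H⁺]/K2 + [H⁺]²/(K1K2)) = 1 / (1 + 10^+1.79 + 10^-0.24)
   = 1 / (1 + 61.660 + 0.57544) = 1/63.235 = 0.01581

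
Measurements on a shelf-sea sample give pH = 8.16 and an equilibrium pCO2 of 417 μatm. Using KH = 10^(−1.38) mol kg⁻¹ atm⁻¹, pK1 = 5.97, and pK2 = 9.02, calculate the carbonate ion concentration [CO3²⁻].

[CO2*] = KH · pCO2 = 10^(−1.38) × 417×10^-6 = 1.738×10^-5 mol/kg
α₀ = 1/(1 + K1/[H⁺] + K1K2/[H⁺]²) = 1/(1 + 10^+2.19 + 10^+1.33) = 0.005641
DIC = [CO2*]/α₀ = 1.738×10^-5 / 0.005641 = 3.081 mmol/kg
[CO3²⁻] = α₂·DIC; α₂ = 0.1206, so [CO3²⁻] = 0.1206 × 3.081 = 0.372 mmol/kg

[CO3²⁻] = 0.372 mmol/kg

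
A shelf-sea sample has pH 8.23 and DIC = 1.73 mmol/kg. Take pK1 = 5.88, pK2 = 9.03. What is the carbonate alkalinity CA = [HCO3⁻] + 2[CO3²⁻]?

CA = 1.96 mmol/kg

CA = [HCO3⁻] + 2[CO3²⁻] = (α₁ + 2α₂)·DIC
At pH 8.23: [H⁺]/K1 = 10^-2.35 = 0.0044668, K2/[H⁺] = 10^-0.80 = 0.15849
α₁ = 1/(1 + 0.0044668 + 0.15849) = 1/1.1630 = 0.8599; α₂ = α₁·K2/[H⁺] = 0.1363
α₁ + 2α₂ = 1.1324
CA = 1.1324 × 1.73 = 1.96 mmol/kg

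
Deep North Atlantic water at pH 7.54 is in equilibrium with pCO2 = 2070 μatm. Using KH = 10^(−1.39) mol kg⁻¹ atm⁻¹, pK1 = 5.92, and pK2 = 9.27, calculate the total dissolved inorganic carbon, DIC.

DIC = 3.67 mmol/kg

[CO2*] = KH · pCO2 = 10^(−1.39) × 2070×10^-6 = 8.433×10^-5 mol/kg
α₀ = 1/(1 + K1/[H⁺] + K1K2/[H⁺]²) = 1/(1 + 10^+1.62 + 10^-0.11) = 0.02301
DIC = [CO2*]/α₀ = 8.433×10^-5 / 0.02301 = 3.67 mmol/kg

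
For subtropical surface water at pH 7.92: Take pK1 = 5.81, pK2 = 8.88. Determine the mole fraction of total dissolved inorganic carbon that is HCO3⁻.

α₁ = 0.895

α₁ = 1 / (1 + [H⁺]/K1 + K2/[H⁺]) = 1 / (1 + 10^-2.11 + 10^-0.96)
   = 1 / (1 + 0.0077625 + 0.10965) = 1/1.1174 = 0.8949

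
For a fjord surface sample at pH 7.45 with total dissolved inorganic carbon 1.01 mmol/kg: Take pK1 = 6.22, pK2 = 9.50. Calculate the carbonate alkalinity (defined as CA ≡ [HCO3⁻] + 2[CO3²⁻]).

CA = 0.963 mmol/kg

CA = [HCO3⁻] + 2[CO3²⁻] = (α₁ + 2α₂)·DIC
At pH 7.45: [H⁺]/K1 = 10^-1.23 = 0.058884, K2/[H⁺] = 10^-2.05 = 0.0089125
α₁ = 1/(1 + 0.058884 + 0.0089125) = 1/1.0678 = 0.9365; α₂ = α₁·K2/[H⁺] = 0.008347
α₁ + 2α₂ = 0.9532
CA = 0.9532 × 1.01 = 0.963 mmol/kg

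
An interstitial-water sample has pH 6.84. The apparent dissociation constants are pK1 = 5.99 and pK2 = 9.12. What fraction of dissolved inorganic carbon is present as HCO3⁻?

α₁ = 1 / (1 + [H⁺]/K1 + K2/[H⁺]) = 1 / (1 + 10^-0.85 + 10^-2.28)
   = 1 / (1 + 0.14125 + 0.0052481) = 1/1.1465 = 0.8722

α₁ = 0.872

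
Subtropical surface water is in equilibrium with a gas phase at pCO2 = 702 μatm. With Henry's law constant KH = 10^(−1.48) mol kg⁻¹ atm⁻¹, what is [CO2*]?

[CO2*] = 23.2 μmol/kg

KH = 10^(−1.48) = 3.311×10^-2 mol kg⁻¹ atm⁻¹
[CO2*] = KH · pCO2 = 3.311×10^-2 × 702×10^-6 atm = 2.32×10^-5 mol/kg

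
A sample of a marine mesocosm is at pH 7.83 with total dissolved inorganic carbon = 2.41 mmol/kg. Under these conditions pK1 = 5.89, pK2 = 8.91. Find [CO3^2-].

[CO3²⁻] = 0.183 mmol/kg

α₂ = 1 / (1 + [H⁺]/K2 + [H⁺]²/(K1K2)) = 1 / (1 + 10^+1.08 + 10^-0.86)
   = 1 / (1 + 12.023 + 0.13804) = 1/13.161 = 0.07598
[CO3²⁻] = α₂ × DIC = 0.07598 × 2.41 = 0.183 mmol/kg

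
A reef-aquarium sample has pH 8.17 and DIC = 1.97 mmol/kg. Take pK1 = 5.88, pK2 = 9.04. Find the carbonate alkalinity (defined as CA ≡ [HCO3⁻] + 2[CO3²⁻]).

CA = [HCO3⁻] + 2[CO3²⁻] = (α₁ + 2α₂)·DIC
At pH 8.17: [H⁺]/K1 = 10^-2.29 = 0.0051286, K2/[H⁺] = 10^-0.87 = 0.13490
α₁ = 1/(1 + 0.0051286 + 0.13490) = 1/1.1400 = 0.8772; α₂ = α₁·K2/[H⁺] = 0.1183
α₁ + 2α₂ = 1.1138
CA = 1.1138 × 1.97 = 2.19 mmol/kg

CA = 2.19 mmol/kg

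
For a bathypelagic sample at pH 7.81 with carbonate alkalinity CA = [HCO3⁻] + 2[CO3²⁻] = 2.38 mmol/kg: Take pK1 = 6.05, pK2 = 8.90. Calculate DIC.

CA = [HCO3⁻] + 2[CO3²⁻] = (α₁ + 2α₂)·DIC
At pH 7.81: [H⁺]/K1 = 10^-1.76 = 0.017378, K2/[H⁺] = 10^-1.09 = 0.081283
α₁ = 1/(1 + 0.017378 + 0.081283) = 1/1.0987 = 0.9102; α₂ = α₁·K2/[H⁺] = 0.07398
α₁ + 2α₂ = 1.0582
DIC = CA / (α₁ + 2α₂) = 2.38 / 1.0582 = 2.25 mmol/kg

DIC = 2.25 mmol/kg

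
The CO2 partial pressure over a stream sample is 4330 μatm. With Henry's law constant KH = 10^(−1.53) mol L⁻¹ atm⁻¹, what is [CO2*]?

[CO2*] = 128 μmol/L

KH = 10^(−1.53) = 2.951×10^-2 mol L⁻¹ atm⁻¹
[CO2*] = KH · pCO2 = 2.951×10^-2 × 4330×10^-6 atm = 1.28×10^-4 mol/L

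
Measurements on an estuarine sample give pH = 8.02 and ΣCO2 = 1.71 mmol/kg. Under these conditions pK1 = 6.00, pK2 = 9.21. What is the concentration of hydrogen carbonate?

α₁ = 1 / (1 + [H⁺]/K1 + K2/[H⁺]) = 1 / (1 + 10^-2.02 + 10^-1.19)
   = 1 / (1 + 0.0095499 + 0.064565) = 1/1.0741 = 0.9310
[HCO3⁻] = α₁ × DIC = 0.9310 × 1.71 = 1.59 mmol/kg

[HCO3⁻] = 1.59 mmol/kg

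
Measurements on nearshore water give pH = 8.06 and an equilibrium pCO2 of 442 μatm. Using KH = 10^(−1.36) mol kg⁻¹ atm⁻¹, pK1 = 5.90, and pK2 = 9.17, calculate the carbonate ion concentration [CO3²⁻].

[CO2*] = KH · pCO2 = 10^(−1.36) × 442×10^-6 = 1.929×10^-5 mol/kg
α₀ = 1/(1 + K1/[H⁺] + K1K2/[H⁺]²) = 1/(1 + 10^+2.16 + 10^+1.05) = 0.006379
DIC = [CO2*]/α₀ = 1.929×10^-5 / 0.006379 = 3.025 mmol/kg
[CO3²⁻] = α₂·DIC; α₂ = 0.07157, so [CO3²⁻] = 0.07157 × 3.025 = 0.216 mmol/kg

[CO3²⁻] = 0.216 mmol/kg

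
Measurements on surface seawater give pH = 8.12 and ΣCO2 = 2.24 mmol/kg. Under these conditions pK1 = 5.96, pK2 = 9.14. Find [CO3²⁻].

α₂ = 1 / (1 + [H⁺]/K2 + [H⁺]²/(K1K2)) = 1 / (1 + 10^+1.02 + 10^-1.14)
   = 1 / (1 + 10.471 + 0.072444) = 1/11.544 = 0.08663
[CO3²⁻] = α₂ × DIC = 0.08663 × 2.24 = 0.194 mmol/kg

[CO3²⁻] = 0.194 mmol/kg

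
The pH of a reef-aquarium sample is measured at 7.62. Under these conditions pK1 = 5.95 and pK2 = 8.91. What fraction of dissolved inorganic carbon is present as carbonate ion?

α₂ = 1 / (1 + [H⁺]/K2 + [H⁺]²/(K1K2)) = 1 / (1 + 10^+1.29 + 10^-0.38)
   = 1 / (1 + 19.498 + 0.41687) = 1/20.915 = 0.04781

α₂ = 0.0478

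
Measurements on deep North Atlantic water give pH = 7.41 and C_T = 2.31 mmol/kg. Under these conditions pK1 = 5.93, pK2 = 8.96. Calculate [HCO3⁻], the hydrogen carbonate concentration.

[HCO3⁻] = 2.18 mmol/kg

α₁ = 1 / (1 + [H⁺]/K1 + K2/[H⁺]) = 1 / (1 + 10^-1.48 + 10^-1.55)
   = 1 / (1 + 0.033113 + 0.028184) = 1/1.0613 = 0.9422
[HCO3⁻] = α₁ × DIC = 0.9422 × 2.31 = 2.18 mmol/kg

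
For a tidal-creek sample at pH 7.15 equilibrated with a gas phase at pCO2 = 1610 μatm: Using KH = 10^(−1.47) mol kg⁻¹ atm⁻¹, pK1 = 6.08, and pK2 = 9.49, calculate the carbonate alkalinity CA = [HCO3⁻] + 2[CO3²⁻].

[CO2*] = KH · pCO2 = 10^(−1.47) × 1610×10^-6 = 5.455×10^-5 mol/kg
α₀ = 1/(1 + K1/[H⁺] + K1K2/[H⁺]²) = 1/(1 + 10^+1.07 + 10^-1.27) = 0.07811
DIC = [CO2*]/α₀ = 5.455×10^-5 / 0.07811 = 0.6984 mmol/kg
CA = (α₁ + 2α₂)·DIC = (0.9177 + 2×0.004195) × 0.6984 = 0.647 mmol/kg

CA = 0.647 mmol/kg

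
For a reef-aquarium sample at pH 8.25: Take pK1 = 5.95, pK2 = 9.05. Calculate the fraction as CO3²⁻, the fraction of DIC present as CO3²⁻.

α₂ = 1 / (1 + [H⁺]/K2 + [H⁺]²/(K1K2)) = 1 / (1 + 10^+0.80 + 10^-1.50)
   = 1 / (1 + 6.3096 + 0.031623) = 1/7.3412 = 0.1362

α₂ = 0.136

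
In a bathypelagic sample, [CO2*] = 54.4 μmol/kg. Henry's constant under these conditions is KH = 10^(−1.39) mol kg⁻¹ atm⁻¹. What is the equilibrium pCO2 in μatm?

KH = 10^(−1.39) = 4.074×10^-2 mol kg⁻¹ atm⁻¹
pCO2 = [CO2*]/KH = 54.4×10^-6 / 4.074×10^-2 = 1.34×10^-3 atm = 1340 μatm

pCO2 = 1340 μatm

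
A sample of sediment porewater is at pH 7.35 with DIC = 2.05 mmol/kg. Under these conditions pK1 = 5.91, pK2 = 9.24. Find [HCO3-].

[HCO3⁻] = 1.95 mmol/kg

α₁ = 1 / (1 + [H⁺]/K1 + K2/[H⁺]) = 1 / (1 + 10^-1.44 + 10^-1.89)
   = 1 / (1 + 0.036308 + 0.012882) = 1/1.0492 = 0.9531
[HCO3⁻] = α₁ × DIC = 0.9531 × 2.05 = 1.95 mmol/kg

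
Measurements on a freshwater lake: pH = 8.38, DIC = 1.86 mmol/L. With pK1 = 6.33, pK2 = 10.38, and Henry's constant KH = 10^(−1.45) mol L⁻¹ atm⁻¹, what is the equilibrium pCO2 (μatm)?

α₀ = 1 / (1 + K1/[H⁺] + K1K2/[H⁺]²) = 1 / (1 + 10^+2.05 + 10^+0.05)
   = 1 / (1 + 112.20 + 1.1220) = 1/114.32 = 0.008747
[CO2*] = α₀ × DIC = 0.008747 × 1.86 = 0.01627 mmol/L = 16.27 μmol/L
pCO2 = [CO2*]/KH = 1.627×10^-5 / 3.548×10^-2 = 459 μatm

pCO2 = 459 μatm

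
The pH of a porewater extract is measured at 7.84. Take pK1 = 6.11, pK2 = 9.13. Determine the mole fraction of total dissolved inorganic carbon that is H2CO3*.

α₀ = 1 / (1 + K1/[H⁺] + K1K2/[H⁺]²) = 1 / (1 + 10^+1.73 + 10^+0.44)
   = 1 / (1 + 53.703 + 2.7542) = 1/57.457 = 0.01740

α₀ = 0.0174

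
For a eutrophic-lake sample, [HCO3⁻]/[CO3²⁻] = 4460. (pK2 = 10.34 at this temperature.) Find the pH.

pH = 6.69

From K2 = [H⁺][CO3²⁻]/[HCO3⁻]:  pH = pK2 − log₁₀([HCO3⁻]/[CO3²⁻])
log₁₀(4460) = +3.649
pH = 10.34 − (+3.649) = 6.69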